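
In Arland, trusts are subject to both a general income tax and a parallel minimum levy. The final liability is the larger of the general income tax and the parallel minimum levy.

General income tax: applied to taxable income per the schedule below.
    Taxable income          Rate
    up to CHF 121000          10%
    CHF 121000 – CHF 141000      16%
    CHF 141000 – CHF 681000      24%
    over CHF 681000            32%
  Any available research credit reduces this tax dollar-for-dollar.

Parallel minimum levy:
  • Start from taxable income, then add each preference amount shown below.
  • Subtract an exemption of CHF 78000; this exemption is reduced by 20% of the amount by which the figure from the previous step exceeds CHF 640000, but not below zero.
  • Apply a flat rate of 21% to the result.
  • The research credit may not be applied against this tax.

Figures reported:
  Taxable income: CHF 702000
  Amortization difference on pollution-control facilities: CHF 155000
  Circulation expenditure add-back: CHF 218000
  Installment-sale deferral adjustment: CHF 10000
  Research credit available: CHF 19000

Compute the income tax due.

CHF 227850

Parallel minimum levy:
  Adjusted income: CHF 702000 + CHF 155000 + CHF 218000 + CHF 10000 = CHF 1085000
  Exemption: 20% × (CHF 1085000 − CHF 640000) = CHF 89000 ≥ CHF 78000, so the exemption is fully phased out
  Base: CHF 1085000 − CHF 0 = CHF 1085000
  CHF 1085000 × 21% = CHF 227850

General income tax:
  CHF 121000 × 10% = CHF 12100
  CHF 20000 × 16% = CHF 3200
  CHF 540000 × 24% = CHF 129600
  CHF 21000 × 32% = CHF 6720
  → CHF 151620
  Less research credit CHF 19000 → CHF 132620

CHF 227850 > CHF 132620, so the parallel minimum levy is the binding amount.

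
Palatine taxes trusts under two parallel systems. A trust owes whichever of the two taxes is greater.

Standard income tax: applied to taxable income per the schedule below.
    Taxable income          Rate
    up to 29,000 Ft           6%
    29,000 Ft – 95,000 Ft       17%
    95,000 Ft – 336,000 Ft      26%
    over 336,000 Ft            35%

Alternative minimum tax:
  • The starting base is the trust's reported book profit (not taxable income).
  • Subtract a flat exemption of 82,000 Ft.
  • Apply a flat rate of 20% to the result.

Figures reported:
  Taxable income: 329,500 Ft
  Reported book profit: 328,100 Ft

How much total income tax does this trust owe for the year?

73,930 Ft

Standard income tax:
  29,000 Ft × 6% = 1,740 Ft
  66,000 Ft × 17% = 11,220 Ft
  234,500 Ft × 26% = 60,970 Ft
  → 73,930 Ft

Alternative minimum tax:
  Base (reported book profit): 328,100 Ft
  Less exemption 82,000 Ft → base 246,100 Ft
  246,100 Ft × 20% = 49,220 Ft

73,930 Ft > 49,220 Ft, so the standard income tax governs.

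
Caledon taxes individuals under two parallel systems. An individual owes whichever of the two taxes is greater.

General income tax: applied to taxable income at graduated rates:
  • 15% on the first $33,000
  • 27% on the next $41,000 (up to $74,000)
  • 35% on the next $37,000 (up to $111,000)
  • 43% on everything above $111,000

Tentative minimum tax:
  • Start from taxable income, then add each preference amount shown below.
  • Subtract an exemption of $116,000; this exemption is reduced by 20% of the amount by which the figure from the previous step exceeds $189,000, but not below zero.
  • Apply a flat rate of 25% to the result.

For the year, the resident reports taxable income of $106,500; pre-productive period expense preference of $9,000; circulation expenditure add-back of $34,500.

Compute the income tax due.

General income tax:
  $33,000 × 15% = $4,950
  $41,000 × 27% = $11,070
  $32,500 × 35% = $11,375
  → $27,395

Tentative minimum tax:
  Adjusted income: $106,500 + $9,000 + $34,500 = $150,000
  Exemption: $150,000 ≤ $189,000, so full $116,000 applies
  Base: $150,000 − $116,000 = $34,000
  $34,000 × 25% = $8,500

$27,395 > $8,500, so the general income tax governs.

$27,395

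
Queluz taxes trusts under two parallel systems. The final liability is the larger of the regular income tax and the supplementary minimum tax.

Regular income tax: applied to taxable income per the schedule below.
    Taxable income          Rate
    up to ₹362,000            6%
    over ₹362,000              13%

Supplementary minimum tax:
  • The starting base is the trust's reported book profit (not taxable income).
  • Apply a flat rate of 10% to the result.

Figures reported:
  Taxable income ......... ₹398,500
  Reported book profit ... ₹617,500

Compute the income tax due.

₹61,750

Regular income tax:
  ₹362,000 × 6% = ₹21,720
  ₹36,500 × 13% = ₹4,745
  → ₹26,465

Supplementary minimum tax:
  Base (reported book profit): ₹617,500
  ₹617,500 × 10% = ₹61,750

₹61,750 > ₹26,465, so the supplementary minimum tax is the binding amount.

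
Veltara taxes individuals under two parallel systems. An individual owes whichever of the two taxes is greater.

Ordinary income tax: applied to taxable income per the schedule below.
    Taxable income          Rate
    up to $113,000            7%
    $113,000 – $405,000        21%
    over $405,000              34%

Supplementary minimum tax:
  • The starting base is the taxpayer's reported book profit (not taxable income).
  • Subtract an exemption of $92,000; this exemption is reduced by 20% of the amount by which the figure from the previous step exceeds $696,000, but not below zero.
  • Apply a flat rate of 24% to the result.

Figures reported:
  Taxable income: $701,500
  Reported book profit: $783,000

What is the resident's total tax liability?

Supplementary minimum tax:
  Base (reported book profit): $783,000
  Exemption: $92,000 − 20% × ($783,000 − $696,000) = $92,000 − $17,400 = $74,600
  Base: $783,000 − $74,600 = $708,400
  $708,400 × 24% = $170,016

Ordinary income tax:
  $113,000 × 7% = $7,910
  $292,000 × 21% = $61,320
  $296,500 × 34% = $100,810
  → $170,040

$170,040 > $170,016, so the ordinary income tax governs.

$170,040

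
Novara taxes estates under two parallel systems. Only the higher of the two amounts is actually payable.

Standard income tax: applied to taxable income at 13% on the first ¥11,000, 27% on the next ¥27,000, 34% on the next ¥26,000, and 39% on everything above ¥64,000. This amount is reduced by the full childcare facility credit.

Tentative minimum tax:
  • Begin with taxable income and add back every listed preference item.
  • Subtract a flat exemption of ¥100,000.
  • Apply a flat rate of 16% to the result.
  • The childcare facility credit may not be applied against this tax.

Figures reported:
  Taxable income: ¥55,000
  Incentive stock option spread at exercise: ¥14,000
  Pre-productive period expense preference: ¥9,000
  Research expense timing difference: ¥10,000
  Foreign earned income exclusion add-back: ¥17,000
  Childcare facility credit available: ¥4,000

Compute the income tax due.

¥10,500

Standard income tax:
  ¥11,000 × 13% = ¥1,430
  ¥27,000 × 27% = ¥7,290
  ¥17,000 × 34% = ¥5,780
  → ¥14,500
  Less childcare facility credit ¥4,000 → ¥10,500

Tentative minimum tax:
  Adjusted income: ¥55,000 + ¥14,000 + ¥9,000 + ¥10,000 + ¥17,000 = ¥105,000
  Less exemption ¥100,000 → base ¥5,000
  ¥5,000 × 16% = ¥800

¥10,500 > ¥800, so the standard income tax governs.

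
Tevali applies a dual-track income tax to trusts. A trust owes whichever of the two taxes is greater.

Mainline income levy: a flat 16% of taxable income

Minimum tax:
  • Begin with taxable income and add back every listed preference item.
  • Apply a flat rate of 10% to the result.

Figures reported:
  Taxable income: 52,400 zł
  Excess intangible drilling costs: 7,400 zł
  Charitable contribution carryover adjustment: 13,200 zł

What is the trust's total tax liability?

Minimum tax:
  Adjusted income: 52,400 zł + 7,400 zł + 13,200 zł = 73,000 zł
  73,000 zł × 10% = 7,300 zł

Mainline income levy:
  52,400 zł × 16% = 8,384 zł

8,384 zł > 7,300 zł, so the mainline income levy governs.

8,384 zł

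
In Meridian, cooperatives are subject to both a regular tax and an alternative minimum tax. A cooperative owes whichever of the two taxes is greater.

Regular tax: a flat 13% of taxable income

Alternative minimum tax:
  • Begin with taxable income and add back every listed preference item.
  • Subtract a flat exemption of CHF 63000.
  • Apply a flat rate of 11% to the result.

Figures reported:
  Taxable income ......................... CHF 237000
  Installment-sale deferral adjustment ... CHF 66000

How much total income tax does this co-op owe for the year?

Alternative minimum tax:
  Adjusted income: CHF 237000 + CHF 66000 = CHF 303000
  Less exemption CHF 63000 → base CHF 240000
  CHF 240000 × 11% = CHF 26400

Regular tax:
  CHF 237000 × 13% = CHF 30810

CHF 30810 > CHF 26400, so the regular tax governs.

CHF 30810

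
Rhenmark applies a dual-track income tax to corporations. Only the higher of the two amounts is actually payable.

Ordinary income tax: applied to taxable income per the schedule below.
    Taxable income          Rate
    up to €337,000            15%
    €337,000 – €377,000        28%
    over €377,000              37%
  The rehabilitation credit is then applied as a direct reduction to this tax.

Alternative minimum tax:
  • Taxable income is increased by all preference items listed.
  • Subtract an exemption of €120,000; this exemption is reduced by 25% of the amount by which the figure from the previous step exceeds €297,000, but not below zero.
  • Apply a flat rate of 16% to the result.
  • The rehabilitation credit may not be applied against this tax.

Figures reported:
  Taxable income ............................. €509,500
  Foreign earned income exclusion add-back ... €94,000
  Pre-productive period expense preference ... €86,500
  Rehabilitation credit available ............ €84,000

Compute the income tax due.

Alternative minimum tax:
  Adjusted income: €509,500 + €94,000 + €86,500 = €690,000
  Exemption: €120,000 − 25% × (€690,000 − €297,000) = €120,000 − €98,250 = €21,750
  Base: €690,000 − €21,750 = €668,250
  €668,250 × 16% = €106,920

Ordinary income tax:
  €337,000 × 15% = €50,550
  €40,000 × 28% = €11,200
  €132,500 × 37% = €49,025
  → €110,775
  Less rehabilitation credit €84,000 → €26,775

€106,920 > €26,775, so the alternative minimum tax is the binding amount.

€106,920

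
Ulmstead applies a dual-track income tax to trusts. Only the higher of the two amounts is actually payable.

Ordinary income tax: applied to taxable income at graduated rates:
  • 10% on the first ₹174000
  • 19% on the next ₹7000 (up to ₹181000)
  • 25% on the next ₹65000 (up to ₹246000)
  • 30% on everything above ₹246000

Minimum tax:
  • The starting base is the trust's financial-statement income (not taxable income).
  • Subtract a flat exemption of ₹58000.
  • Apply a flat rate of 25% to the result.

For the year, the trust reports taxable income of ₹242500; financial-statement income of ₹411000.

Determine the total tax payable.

Ordinary income tax:
  ₹174000 × 10% = ₹17400
  ₹7000 × 19% = ₹1330
  ₹61500 × 25% = ₹15375
  → ₹34105

Minimum tax:
  Base (financial-statement income): ₹411000
  Less exemption ₹58000 → base ₹353000
  ₹353000 × 25% = ₹88250

₹88250 > ₹34105, so the minimum tax is the binding amount.

₹88250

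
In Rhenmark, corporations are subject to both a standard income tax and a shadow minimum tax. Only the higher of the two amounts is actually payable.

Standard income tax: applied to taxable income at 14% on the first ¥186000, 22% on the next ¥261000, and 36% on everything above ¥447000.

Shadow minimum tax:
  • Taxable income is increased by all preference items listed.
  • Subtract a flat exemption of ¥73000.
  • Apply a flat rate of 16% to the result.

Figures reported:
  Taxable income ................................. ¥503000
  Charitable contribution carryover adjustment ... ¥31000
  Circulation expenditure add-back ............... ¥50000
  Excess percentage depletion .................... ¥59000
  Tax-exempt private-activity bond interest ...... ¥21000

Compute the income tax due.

¥103620

Shadow minimum tax:
  Adjusted income: ¥503000 + ¥31000 + ¥50000 + ¥59000 + ¥21000 = ¥664000
  Less exemption ¥73000 → base ¥591000
  ¥591000 × 16% = ¥94560

Standard income tax:
  ¥186000 × 14% = ¥26040
  ¥261000 × 22% = ¥57420
  ¥56000 × 36% = ¥20160
  → ¥103620

¥103620 > ¥94560, so the standard income tax governs.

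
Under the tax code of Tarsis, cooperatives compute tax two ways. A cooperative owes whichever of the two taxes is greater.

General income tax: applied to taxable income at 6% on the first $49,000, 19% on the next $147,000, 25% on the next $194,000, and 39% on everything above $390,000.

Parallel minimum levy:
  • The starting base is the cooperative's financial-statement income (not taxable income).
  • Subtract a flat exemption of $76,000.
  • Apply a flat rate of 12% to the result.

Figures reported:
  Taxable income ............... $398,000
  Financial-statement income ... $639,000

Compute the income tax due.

$82,490

General income tax:
  $49,000 × 6% = $2,940
  $147,000 × 19% = $27,930
  $194,000 × 25% = $48,500
  $8,000 × 39% = $3,120
  → $82,490

Parallel minimum levy:
  Base (financial-statement income): $639,000
  Less exemption $76,000 → base $563,000
  $563,000 × 12% = $67,560

$82,490 > $67,560, so the general income tax governs.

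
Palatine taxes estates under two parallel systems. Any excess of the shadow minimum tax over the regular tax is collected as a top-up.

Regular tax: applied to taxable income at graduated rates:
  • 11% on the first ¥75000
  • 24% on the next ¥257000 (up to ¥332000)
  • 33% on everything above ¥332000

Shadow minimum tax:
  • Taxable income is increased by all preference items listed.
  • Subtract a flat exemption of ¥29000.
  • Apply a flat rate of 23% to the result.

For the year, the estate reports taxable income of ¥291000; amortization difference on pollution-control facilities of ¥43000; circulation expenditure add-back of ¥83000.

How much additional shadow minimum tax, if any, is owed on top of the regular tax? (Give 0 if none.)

¥29150

Regular tax:
  ¥75000 × 11% = ¥8250
  ¥216000 × 24% = ¥51840
  → ¥60090

Shadow minimum tax:
  Adjusted income: ¥291000 + ¥43000 + ¥83000 = ¥417000
  Less exemption ¥29000 → base ¥388000
  ¥388000 × 23% = ¥89240

Excess of shadow minimum tax over regular tax: ¥89240 − ¥60090 = ¥29150.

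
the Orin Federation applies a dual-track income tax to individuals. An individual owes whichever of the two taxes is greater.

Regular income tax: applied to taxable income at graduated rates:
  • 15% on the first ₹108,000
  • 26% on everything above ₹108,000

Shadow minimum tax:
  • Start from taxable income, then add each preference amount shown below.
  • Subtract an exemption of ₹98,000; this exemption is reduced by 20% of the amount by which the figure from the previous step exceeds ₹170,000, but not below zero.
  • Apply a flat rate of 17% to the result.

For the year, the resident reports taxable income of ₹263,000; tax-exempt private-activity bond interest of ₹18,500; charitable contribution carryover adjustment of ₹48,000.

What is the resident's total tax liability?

₹56,500

Shadow minimum tax:
  Adjusted income: ₹263,000 + ₹18,500 + ₹48,000 = ₹329,500
  Exemption: ₹98,000 − 20% × (₹329,500 − ₹170,000) = ₹98,000 − ₹31,900 = ₹66,100
  Base: ₹329,500 − ₹66,100 = ₹263,400
  ₹263,400 × 17% = ₹44,778

Regular income tax:
  ₹108,000 × 15% = ₹16,200
  ₹155,000 × 26% = ₹40,300
  → ₹56,500

₹56,500 > ₹44,778, so the regular income tax governs.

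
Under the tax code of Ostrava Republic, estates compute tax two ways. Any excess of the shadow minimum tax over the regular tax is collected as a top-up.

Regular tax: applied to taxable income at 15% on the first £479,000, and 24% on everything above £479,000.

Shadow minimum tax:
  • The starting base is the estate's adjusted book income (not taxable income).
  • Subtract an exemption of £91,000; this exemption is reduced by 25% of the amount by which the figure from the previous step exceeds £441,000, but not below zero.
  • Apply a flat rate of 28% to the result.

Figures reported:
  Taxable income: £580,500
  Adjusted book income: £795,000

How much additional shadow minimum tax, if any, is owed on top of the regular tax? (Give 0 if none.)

Regular tax:
  £479,000 × 15% = £71,850
  £101,500 × 24% = £24,360
  → £96,210

Shadow minimum tax:
  Base (adjusted book income): £795,000
  Exemption: £91,000 − 25% × (£795,000 − £441,000) = £91,000 − £88,500 = £2,500
  Base: £795,000 − £2,500 = £792,500
  £792,500 × 28% = £221,900

Excess of shadow minimum tax over regular tax: £221,900 − £96,210 = £125,690.

£125,690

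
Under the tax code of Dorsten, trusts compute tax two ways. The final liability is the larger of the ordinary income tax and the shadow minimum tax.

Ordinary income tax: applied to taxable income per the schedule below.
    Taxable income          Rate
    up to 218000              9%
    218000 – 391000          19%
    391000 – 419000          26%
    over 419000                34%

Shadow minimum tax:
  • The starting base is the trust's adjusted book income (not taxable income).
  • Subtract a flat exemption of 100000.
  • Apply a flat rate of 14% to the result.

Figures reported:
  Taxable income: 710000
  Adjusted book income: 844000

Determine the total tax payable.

Ordinary income tax:
  218000 × 9% = 19620
  173000 × 19% = 32870
  28000 × 26% = 7280
  291000 × 34% = 98940
  → 158710

Shadow minimum tax:
  Base (adjusted book income): 844000
  Less exemption 100000 → base 744000
  744000 × 14% = 104160

158710 > 104160, so the ordinary income tax governs.

158710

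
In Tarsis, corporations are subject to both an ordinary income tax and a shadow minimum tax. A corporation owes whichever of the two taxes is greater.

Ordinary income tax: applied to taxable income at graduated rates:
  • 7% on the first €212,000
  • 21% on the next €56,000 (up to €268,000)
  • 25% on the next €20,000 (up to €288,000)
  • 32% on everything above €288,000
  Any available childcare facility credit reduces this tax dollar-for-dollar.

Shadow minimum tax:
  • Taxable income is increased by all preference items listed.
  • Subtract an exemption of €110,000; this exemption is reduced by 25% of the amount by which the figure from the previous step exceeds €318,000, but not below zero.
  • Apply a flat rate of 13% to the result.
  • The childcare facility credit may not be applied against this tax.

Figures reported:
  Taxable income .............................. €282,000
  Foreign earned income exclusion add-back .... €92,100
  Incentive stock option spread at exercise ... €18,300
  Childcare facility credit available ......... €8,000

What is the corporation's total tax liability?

Ordinary income tax:
  €212,000 × 7% = €14,840
  €56,000 × 21% = €11,760
  €14,000 × 25% = €3,500
  → €30,100
  Less childcare facility credit €8,000 → €22,100

Shadow minimum tax:
  Adjusted income: €282,000 + €92,100 + €18,300 = €392,400
  Exemption: €110,000 − 25% × (€392,400 − €318,000) = €110,000 − €18,600 = €91,400
  Base: €392,400 − €91,400 = €301,000
  €301,000 × 13% = €39,130

€39,130 > €22,100, so the shadow minimum tax is the binding amount.

€39,130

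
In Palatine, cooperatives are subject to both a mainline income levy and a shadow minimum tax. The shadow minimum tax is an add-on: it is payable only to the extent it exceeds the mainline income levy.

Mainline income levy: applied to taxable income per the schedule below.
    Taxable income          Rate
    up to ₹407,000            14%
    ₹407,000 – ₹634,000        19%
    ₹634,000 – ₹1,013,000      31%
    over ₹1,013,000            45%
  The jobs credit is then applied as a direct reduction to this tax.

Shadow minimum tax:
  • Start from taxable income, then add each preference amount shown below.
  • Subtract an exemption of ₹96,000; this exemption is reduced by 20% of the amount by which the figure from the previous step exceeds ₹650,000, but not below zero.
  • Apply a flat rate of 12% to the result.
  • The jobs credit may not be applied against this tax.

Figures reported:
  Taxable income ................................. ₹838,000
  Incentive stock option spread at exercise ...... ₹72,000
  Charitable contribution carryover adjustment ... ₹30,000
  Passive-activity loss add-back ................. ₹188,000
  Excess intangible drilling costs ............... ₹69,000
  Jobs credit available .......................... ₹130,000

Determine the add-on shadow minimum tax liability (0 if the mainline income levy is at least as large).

Mainline income levy:
  ₹407,000 × 14% = ₹56,980
  ₹227,000 × 19% = ₹43,130
  ₹204,000 × 31% = ₹63,240
  → ₹163,350
  Less jobs credit ₹130,000 → ₹33,350

Shadow minimum tax:
  Adjusted income: ₹838,000 + ₹72,000 + ₹30,000 + ₹188,000 + ₹69,000 = ₹1,197,000
  Exemption: 20% × (₹1,197,000 − ₹650,000) = ₹109,400 ≥ ₹96,000, so the exemption is fully phased out
  Base: ₹1,197,000 − ₹0 = ₹1,197,000
  ₹1,197,000 × 12% = ₹143,640

Excess of shadow minimum tax over mainline income levy: ₹143,640 − ₹33,350 = ₹110,290.

₹110,290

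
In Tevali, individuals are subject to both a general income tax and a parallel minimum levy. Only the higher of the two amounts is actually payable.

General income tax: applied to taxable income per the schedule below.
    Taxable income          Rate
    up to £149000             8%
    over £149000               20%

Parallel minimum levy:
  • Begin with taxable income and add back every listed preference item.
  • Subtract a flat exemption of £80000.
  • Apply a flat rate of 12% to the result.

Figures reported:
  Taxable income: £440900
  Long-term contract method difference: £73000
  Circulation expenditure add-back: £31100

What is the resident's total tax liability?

£70300

General income tax:
  £149000 × 8% = £11920
  £291900 × 20% = £58380
  → £70300

Parallel minimum levy:
  Adjusted income: £440900 + £73000 + £31100 = £545000
  Less exemption £80000 → base £465000
  £465000 × 12% = £55800

£70300 > £55800, so the general income tax governs.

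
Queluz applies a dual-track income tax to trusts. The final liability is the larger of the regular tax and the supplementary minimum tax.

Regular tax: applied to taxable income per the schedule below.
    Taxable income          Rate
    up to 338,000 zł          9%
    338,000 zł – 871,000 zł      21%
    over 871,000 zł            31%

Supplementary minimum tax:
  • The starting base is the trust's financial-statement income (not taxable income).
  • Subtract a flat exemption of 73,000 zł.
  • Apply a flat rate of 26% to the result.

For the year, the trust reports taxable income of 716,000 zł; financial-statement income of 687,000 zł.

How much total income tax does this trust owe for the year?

Supplementary minimum tax:
  Base (financial-statement income): 687,000 zł
  Less exemption 73,000 zł → base 614,000 zł
  614,000 zł × 26% = 159,640 zł

Regular tax:
  338,000 zł × 9% = 30,420 zł
  378,000 zł × 21% = 79,380 zł
  → 109,800 zł

159,640 zł > 109,800 zł, so the supplementary minimum tax is the binding amount.

159,640 zł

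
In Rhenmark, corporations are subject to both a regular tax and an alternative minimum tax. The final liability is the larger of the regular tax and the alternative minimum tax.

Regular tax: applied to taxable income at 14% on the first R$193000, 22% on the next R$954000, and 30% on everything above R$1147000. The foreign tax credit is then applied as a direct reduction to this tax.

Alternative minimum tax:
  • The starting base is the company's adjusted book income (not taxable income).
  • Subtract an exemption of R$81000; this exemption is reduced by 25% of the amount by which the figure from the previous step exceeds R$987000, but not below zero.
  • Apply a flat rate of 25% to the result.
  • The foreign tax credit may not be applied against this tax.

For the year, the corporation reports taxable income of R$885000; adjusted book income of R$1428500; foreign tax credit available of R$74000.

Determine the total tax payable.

Regular tax:
  R$193000 × 14% = R$27020
  R$692000 × 22% = R$152240
  → R$179260
  Less foreign tax credit R$74000 → R$105260

Alternative minimum tax:
  Base (adjusted book income): R$1428500
  Exemption: 25% × (R$1428500 − R$987000) = R$110375 ≥ R$81000, so the exemption is fully phased out
  Base: R$1428500 − R$0 = R$1428500
  R$1428500 × 25% = R$357125

R$357125 > R$105260, so the alternative minimum tax is the binding amount.

R$357125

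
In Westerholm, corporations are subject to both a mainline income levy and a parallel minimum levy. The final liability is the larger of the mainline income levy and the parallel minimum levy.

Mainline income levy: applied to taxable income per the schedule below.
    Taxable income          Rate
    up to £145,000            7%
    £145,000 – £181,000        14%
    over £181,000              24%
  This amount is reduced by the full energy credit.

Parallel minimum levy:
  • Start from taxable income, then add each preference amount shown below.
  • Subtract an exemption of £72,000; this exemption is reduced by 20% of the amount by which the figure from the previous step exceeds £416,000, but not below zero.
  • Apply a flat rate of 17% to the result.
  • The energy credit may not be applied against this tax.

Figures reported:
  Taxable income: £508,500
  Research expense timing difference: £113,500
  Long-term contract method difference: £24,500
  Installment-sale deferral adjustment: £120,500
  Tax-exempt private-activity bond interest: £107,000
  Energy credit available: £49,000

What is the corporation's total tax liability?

£148,580

Mainline income levy:
  £145,000 × 7% = £10,150
  £36,000 × 14% = £5,040
  £327,500 × 24% = £78,600
  → £93,790
  Less energy credit £49,000 → £44,790

Parallel minimum levy:
  Adjusted income: £508,500 + £113,500 + £24,500 + £120,500 + £107,000 = £874,000
  Exemption: 20% × (£874,000 − £416,000) = £91,600 ≥ £72,000, so the exemption is fully phased out
  Base: £874,000 − £0 = £874,000
  £874,000 × 17% = £148,580

£148,580 > £44,790, so the parallel minimum levy is the binding amount.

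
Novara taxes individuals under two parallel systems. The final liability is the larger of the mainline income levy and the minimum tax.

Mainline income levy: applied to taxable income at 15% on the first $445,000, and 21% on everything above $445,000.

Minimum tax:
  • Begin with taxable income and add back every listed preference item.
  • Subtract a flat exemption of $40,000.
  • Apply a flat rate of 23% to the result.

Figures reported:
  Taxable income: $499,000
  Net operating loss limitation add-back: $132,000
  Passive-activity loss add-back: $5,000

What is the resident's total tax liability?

$137,080

Minimum tax:
  Adjusted income: $499,000 + $132,000 + $5,000 = $636,000
  Less exemption $40,000 → base $596,000
  $596,000 × 23% = $137,080

Mainline income levy:
  $445,000 × 15% = $66,750
  $54,000 × 21% = $11,340
  → $78,090

$137,080 > $78,090, so the minimum tax is the binding amount.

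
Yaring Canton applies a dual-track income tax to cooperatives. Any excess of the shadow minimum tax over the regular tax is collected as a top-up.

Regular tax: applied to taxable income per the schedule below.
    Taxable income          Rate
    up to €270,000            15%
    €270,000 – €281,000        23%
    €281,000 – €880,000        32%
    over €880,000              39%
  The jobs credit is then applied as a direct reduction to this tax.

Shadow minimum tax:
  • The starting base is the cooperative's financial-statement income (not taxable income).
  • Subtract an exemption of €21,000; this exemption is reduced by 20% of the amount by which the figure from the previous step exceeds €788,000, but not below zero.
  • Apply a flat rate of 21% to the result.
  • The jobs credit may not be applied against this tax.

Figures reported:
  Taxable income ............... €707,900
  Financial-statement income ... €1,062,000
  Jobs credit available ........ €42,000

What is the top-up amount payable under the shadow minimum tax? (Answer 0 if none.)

Regular tax:
  €270,000 × 15% = €40,500
  €11,000 × 23% = €2,530
  €426,900 × 32% = €136,608
  → €179,638
  Less jobs credit €42,000 → €137,638

Shadow minimum tax:
  Base (financial-statement income): €1,062,000
  Exemption: 20% × (€1,062,000 − €788,000) = €54,800 ≥ €21,000, so the exemption is fully phased out
  Base: €1,062,000 − €0 = €1,062,000
  €1,062,000 × 21% = €223,020

Excess of shadow minimum tax over regular tax: €223,020 − €137,638 = €85,382.

€85,382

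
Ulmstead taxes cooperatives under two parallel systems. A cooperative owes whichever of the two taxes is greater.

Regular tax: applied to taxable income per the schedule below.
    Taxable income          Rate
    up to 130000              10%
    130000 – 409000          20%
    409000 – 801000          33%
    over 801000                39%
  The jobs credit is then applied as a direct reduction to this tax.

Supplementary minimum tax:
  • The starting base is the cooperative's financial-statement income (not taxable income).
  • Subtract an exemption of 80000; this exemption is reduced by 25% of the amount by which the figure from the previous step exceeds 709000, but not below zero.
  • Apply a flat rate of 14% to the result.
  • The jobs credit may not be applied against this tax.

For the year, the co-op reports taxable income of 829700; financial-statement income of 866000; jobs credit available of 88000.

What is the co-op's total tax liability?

Supplementary minimum tax:
  Base (financial-statement income): 866000
  Exemption: 80000 − 25% × (866000 − 709000) = 80000 − 39250 = 40750
  Base: 866000 − 40750 = 825250
  825250 × 14% = 115535

Regular tax:
  130000 × 10% = 13000
  279000 × 20% = 55800
  392000 × 33% = 129360
  28700 × 39% = 11193
  → 209353
  Less jobs credit 88000 → 121353

121353 > 115535, so the regular tax governs.

121353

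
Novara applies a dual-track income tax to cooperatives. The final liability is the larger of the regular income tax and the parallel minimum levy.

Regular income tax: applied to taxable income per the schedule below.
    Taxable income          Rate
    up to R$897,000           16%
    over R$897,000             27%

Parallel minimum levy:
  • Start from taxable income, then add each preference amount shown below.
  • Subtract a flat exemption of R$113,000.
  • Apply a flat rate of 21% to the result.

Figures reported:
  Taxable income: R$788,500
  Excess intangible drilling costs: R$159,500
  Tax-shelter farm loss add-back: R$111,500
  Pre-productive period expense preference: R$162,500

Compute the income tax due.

Regular income tax:
  R$788,500 × 16% = R$126,160

Parallel minimum levy:
  Adjusted income: R$788,500 + R$159,500 + R$111,500 + R$162,500 = R$1,222,000
  Less exemption R$113,000 → base R$1,109,000
  R$1,109,000 × 21% = R$232,890

R$232,890 > R$126,160, so the parallel minimum levy is the binding amount.

R$232,890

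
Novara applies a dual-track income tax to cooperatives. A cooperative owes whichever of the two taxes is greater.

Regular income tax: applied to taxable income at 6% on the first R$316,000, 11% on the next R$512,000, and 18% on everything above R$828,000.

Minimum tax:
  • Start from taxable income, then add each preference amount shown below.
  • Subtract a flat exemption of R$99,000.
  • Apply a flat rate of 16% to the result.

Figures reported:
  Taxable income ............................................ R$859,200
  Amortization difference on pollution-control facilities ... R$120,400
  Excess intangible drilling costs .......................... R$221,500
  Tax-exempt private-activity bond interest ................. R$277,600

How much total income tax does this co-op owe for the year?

Regular income tax:
  R$316,000 × 6% = R$18,960
  R$512,000 × 11% = R$56,320
  R$31,200 × 18% = R$5,616
  → R$80,896

Minimum tax:
  Adjusted income: R$859,200 + R$120,400 + R$221,500 + R$277,600 = R$1,478,700
  Less exemption R$99,000 → base R$1,379,700
  R$1,379,700 × 16% = R$220,752

R$220,752 > R$80,896, so the minimum tax is the binding amount.

R$220,752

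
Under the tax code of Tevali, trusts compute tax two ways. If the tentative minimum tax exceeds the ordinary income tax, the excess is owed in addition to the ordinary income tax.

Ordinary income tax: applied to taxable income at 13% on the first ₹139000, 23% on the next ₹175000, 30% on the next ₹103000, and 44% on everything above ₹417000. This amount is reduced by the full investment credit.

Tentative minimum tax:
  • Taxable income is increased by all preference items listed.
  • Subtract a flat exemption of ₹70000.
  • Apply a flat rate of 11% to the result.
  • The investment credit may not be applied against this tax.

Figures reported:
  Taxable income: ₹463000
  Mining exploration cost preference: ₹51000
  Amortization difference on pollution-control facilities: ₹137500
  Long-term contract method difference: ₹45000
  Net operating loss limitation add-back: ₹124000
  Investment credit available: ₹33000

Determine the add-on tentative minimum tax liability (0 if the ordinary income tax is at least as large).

Ordinary income tax:
  ₹139000 × 13% = ₹18070
  ₹175000 × 23% = ₹40250
  ₹103000 × 30% = ₹30900
  ₹46000 × 44% = ₹20240
  → ₹109460
  Less investment credit ₹33000 → ₹76460

Tentative minimum tax:
  Adjusted income: ₹463000 + ₹51000 + ₹137500 + ₹45000 + ₹124000 = ₹820500
  Less exemption ₹70000 → base ₹750500
  ₹750500 × 11% = ₹82555

Excess of tentative minimum tax over ordinary income tax: ₹82555 − ₹76460 = ₹6095.

₹6095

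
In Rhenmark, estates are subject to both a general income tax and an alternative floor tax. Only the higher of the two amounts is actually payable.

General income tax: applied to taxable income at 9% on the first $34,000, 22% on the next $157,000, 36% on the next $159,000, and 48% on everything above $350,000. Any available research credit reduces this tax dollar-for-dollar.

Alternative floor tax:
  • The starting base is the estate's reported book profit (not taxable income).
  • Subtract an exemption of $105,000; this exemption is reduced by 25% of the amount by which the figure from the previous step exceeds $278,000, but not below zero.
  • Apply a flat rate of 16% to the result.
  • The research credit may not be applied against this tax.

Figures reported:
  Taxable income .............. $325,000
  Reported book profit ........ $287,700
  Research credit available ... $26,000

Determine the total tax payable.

General income tax:
  $34,000 × 9% = $3,060
  $157,000 × 22% = $34,540
  $134,000 × 36% = $48,240
  → $85,840
  Less research credit $26,000 → $59,840

Alternative floor tax:
  Base (reported book profit): $287,700
  Exemption: $105,000 − 25% × ($287,700 − $278,000) = $105,000 − $2,425 = $102,575
  Base: $287,700 − $102,575 = $185,125
  $185,125 × 16% = $29,620

$59,840 > $29,620, so the general income tax governs.

$59,840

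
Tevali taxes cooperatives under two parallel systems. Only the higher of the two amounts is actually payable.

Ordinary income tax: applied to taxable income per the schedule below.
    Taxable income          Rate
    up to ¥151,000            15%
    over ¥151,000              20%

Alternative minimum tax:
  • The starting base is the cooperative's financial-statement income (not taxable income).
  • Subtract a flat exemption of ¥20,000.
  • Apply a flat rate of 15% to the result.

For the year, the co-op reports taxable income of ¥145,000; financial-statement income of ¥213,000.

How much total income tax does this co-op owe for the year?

¥28,950

Alternative minimum tax:
  Base (financial-statement income): ¥213,000
  Less exemption ¥20,000 → base ¥193,000
  ¥193,000 × 15% = ¥28,950

Ordinary income tax:
  ¥145,000 × 15% = ¥21,750

¥28,950 > ¥21,750, so the alternative minimum tax is the binding amount.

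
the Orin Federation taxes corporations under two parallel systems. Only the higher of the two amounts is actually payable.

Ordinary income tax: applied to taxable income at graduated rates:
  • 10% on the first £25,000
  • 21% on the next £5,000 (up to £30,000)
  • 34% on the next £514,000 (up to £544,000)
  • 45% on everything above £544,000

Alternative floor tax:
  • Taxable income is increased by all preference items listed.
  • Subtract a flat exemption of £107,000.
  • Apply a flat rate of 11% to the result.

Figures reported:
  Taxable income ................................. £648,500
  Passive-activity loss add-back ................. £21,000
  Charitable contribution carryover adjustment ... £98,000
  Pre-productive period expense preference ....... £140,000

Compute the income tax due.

£225,335

Alternative floor tax:
  Adjusted income: £648,500 + £21,000 + £98,000 + £140,000 = £907,500
  Less exemption £107,000 → base £800,500
  £800,500 × 11% = £88,055

Ordinary income tax:
  £25,000 × 10% = £2,500
  £5,000 × 21% = £1,050
  £514,000 × 34% = £174,760
  £104,500 × 45% = £47,025
  → £225,335

£225,335 > £88,055, so the ordinary income tax governs.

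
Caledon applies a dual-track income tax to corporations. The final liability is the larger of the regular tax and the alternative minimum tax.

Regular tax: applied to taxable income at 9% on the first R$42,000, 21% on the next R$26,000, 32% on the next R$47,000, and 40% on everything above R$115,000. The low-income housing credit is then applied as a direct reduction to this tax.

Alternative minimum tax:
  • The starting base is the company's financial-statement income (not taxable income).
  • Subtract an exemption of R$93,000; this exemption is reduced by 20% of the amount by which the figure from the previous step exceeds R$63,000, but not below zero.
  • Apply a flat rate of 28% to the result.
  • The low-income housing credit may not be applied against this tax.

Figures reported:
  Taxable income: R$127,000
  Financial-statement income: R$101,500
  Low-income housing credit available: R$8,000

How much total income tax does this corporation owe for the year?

Regular tax:
  R$42,000 × 9% = R$3,780
  R$26,000 × 21% = R$5,460
  R$47,000 × 32% = R$15,040
  R$12,000 × 40% = R$4,800
  → R$29,080
  Less low-income housing credit R$8,000 → R$21,080

Alternative minimum tax:
  Base (financial-statement income): R$101,500
  Exemption: R$93,000 − 20% × (R$101,500 − R$63,000) = R$93,000 − R$7,700 = R$85,300
  Base: R$101,500 − R$85,300 = R$16,200
  R$16,200 × 28% = R$4,536

R$21,080 > R$4,536, so the regular tax governs.

R$21,080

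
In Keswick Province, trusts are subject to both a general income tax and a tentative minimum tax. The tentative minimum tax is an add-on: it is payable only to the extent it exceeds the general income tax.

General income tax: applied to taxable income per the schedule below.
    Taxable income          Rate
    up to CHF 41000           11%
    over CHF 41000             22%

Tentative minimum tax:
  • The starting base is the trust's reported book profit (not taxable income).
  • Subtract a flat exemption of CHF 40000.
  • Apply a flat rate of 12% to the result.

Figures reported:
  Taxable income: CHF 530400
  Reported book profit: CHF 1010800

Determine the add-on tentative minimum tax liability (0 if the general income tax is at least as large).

General income tax:
  CHF 41000 × 11% = CHF 4510
  CHF 489400 × 22% = CHF 107668
  → CHF 112178

Tentative minimum tax:
  Base (reported book profit): CHF 1010800
  Less exemption CHF 40000 → base CHF 970800
  CHF 970800 × 12% = CHF 116496

Excess of tentative minimum tax over general income tax: CHF 116496 − CHF 112178 = CHF 4318.

CHF 4318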